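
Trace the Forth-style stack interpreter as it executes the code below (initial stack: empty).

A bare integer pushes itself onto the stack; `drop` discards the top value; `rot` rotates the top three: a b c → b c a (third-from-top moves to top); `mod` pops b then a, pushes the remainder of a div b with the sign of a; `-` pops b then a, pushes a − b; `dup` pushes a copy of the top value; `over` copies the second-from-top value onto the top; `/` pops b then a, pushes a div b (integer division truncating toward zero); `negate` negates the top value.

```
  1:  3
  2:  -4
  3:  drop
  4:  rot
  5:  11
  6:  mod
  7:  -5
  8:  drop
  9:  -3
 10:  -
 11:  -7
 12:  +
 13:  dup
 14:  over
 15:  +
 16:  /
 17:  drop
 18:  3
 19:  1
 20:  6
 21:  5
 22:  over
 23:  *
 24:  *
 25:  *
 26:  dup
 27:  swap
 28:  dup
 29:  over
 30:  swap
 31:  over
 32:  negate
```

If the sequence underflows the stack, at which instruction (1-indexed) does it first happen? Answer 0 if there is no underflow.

4

3     3
-4    3 -4
drop  3
rot  — needs 3 operands, stack has 1 → underflow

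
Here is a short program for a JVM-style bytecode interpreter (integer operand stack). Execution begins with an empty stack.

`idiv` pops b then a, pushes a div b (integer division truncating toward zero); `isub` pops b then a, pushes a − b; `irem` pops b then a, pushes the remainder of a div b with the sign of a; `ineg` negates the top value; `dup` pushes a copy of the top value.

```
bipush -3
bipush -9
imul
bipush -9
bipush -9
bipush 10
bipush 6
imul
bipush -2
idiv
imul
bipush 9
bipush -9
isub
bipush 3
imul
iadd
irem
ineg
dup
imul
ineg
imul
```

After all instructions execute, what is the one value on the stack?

-2187

bipush -3 → -3
bipush -9 → -3 -9
imul      → 27
bipush -9 → 27 -9
bipush -9 → 27 -9 -9
bipush 10 → 27 -9 -9 10
bipush 6  → 27 -9 -9 10 6
imul      → 27 -9 -9 60
bipush -2 → 27 -9 -9 60 -2
idiv      → 27 -9 -9 -30
imul      → 27 -9 270
bipush 9  → 27 -9 270 9
bipush -9 → 27 -9 270 9 -9
isub      → 27 -9 270 18
bipush 3  → 27 -9 270 18 3
imul      → 27 -9 270 54
iadd      → 27 -9 324
irem      → 27 -9
ineg      → 27 9
dup       → 27 9 9
imul      → 27 81
ineg      → 27 -81
imul      → -2187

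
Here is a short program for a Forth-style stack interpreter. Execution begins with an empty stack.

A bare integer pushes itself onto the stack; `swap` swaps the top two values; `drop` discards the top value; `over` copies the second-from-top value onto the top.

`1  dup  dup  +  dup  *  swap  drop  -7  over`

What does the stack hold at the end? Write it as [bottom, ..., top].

1     [1]
dup   [1, 1]
dup   [1, 1, 1]
+     [1, 2]
dup   [1, 2, 2]
*     [1, 4]
swap  [4, 1]
drop  [4]
-7    [4, -7]
over  [4, -7, 4]

[4, -7, 4]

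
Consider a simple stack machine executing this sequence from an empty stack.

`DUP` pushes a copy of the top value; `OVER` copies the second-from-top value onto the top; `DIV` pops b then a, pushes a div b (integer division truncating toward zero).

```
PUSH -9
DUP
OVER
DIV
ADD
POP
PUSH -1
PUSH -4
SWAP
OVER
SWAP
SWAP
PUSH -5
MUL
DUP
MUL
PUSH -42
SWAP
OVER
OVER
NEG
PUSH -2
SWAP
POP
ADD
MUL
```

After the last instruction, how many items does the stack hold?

PUSH -9  → [-9]
DUP      → [-9, -9]
OVER     → [-9, -9, -9]
DIV      → [-9, 1]
ADD      → [-8]
POP      → []
PUSH -1  → [-1]
PUSH -4  → [-1, -4]
SWAP     → [-4, -1]
OVER     → [-4, -1, -4]
SWAP     → [-4, -4, -1]
SWAP     → [-4, -1, -4]
PUSH -5  → [-4, -1, -4, -5]
MUL      → [-4, -1, 20]
DUP      → [-4, -1, 20, 20]
MUL      → [-4, -1, 400]
PUSH -42 → [-4, -1, 400, -42]
SWAP     → [-4, -1, -42, 400]
OVER     → [-4, -1, -42, 400, -42]
OVER     → [-4, -1, -42, 400, -42, 400]
NEG      → [-4, -1, -42, 400, -42, -400]
PUSH -2  → [-4, -1, -42, 400, -42, -400, -2]
SWAP     → [-4, -1, -42, 400, -42, -2, -400]
POP      → [-4, -1, -42, 400, -42, -2]
ADD      → [-4, -1, -42, 400, -44]
MUL      → [-4, -1, -42, -17600]

4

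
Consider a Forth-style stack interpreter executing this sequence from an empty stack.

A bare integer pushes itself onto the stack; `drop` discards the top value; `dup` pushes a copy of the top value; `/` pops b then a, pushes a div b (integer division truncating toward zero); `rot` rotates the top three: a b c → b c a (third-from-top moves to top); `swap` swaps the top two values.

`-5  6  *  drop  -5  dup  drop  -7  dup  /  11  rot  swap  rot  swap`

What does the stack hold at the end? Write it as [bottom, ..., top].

-5   → -5
6    → -5 6
*    → -30
drop → (empty)
-5   → -5
dup  → -5 -5
drop → -5
-7   → -5 -7
dup  → -5 -7 -7
/    → -5 1
11   → -5 1 11
rot  → 1 11 -5
swap → 1 -5 11
rot  → -5 11 1
swap → -5 1 11

[-5, 1, 11]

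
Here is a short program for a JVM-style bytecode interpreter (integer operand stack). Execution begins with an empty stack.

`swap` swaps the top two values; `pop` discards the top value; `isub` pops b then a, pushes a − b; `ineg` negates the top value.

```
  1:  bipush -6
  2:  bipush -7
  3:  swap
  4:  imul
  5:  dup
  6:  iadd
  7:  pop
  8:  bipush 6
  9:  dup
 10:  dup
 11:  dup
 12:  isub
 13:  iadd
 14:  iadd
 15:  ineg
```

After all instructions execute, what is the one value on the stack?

-12

bipush -6 : [-6]
bipush -7 : [-6, -7]
swap      : [-7, -6]
imul      : [42]
dup       : [42, 42]
iadd      : [84]
pop       : []
bipush 6  : [6]
dup       : [6, 6]
dup       : [6, 6, 6]
dup       : [6, 6, 6, 6]
isub      : [6, 6, 0]
iadd      : [6, 6]
iadd      : [12]
ineg      : [-12]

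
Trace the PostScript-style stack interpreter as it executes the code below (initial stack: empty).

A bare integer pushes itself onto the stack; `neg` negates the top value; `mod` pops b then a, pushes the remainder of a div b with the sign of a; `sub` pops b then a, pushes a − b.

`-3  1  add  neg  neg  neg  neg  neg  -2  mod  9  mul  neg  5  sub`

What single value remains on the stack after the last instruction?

-5

-3   [-3]
1    [-3, 1]
add  [-2]
neg  [2]
neg  [-2]
neg  [2]
neg  [-2]
neg  [2]
-2   [2, -2]
mod  [0]
9    [0, 9]
mul  [0]
neg  [0]
5    [0, 5]
sub  [-5]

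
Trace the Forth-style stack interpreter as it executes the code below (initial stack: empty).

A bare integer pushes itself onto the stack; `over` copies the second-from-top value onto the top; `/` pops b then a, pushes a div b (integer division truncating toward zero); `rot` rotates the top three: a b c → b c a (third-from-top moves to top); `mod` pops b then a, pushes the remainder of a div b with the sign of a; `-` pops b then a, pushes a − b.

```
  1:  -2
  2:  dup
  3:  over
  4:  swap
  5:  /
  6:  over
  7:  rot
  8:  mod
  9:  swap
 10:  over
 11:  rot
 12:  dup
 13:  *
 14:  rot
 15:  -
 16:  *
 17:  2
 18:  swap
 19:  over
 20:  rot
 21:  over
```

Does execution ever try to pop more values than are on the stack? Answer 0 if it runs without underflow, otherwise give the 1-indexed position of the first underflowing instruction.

0

-2   : -2
dup  : -2 -2
over : -2 -2 -2
swap : -2 -2 -2
/    : -2 1
over : -2 1 -2
rot  : 1 -2 -2
mod  : 1 0
swap : 0 1
over : 0 1 0
rot  : 1 0 0
dup  : 1 0 0 0
*    : 1 0 0
rot  : 0 0 1
-    : 0 -1
*    : 0
2    : 0 2
swap : 2 0
over : 2 0 2
rot  : 0 2 2
over : 0 2 2 2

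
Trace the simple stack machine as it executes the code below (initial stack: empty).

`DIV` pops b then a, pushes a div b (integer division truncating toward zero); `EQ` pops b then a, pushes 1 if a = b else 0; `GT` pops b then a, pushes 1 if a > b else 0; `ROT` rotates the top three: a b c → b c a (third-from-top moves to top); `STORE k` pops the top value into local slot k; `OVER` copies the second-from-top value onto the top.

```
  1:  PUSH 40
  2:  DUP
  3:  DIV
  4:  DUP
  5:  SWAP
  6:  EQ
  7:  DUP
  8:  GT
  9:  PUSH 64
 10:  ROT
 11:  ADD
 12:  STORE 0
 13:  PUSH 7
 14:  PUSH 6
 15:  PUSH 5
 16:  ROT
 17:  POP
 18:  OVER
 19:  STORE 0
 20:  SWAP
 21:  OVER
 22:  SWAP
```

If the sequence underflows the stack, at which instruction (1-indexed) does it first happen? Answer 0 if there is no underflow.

PUSH 40  [40]
DUP      [40, 40]
DIV      [1]
DUP      [1, 1]
SWAP     [1, 1]
EQ       [1]
DUP      [1, 1]
GT       [0]
PUSH 64  [0, 64]
ROT  — needs 3 operands, stack has 2 → underflow

10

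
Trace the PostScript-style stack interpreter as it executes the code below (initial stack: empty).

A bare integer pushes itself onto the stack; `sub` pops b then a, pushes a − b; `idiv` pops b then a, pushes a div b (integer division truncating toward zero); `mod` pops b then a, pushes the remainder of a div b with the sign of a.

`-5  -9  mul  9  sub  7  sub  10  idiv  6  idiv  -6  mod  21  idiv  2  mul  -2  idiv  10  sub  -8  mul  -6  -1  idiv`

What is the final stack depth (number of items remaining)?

-5   -> [-5]
-9   -> [-5, -9]
mul  -> [45]
9    -> [45, 9]
sub  -> [36]
7    -> [36, 7]
sub  -> [29]
10   -> [29, 10]
idiv -> [2]
6    -> [2, 6]
idiv -> [0]
-6   -> [0, -6]
mod  -> [0]
21   -> [0, 21]
idiv -> [0]
2    -> [0, 2]
mul  -> [0]
-2   -> [0, -2]
idiv -> [0]
10   -> [0, 10]
sub  -> [-10]
-8   -> [-10, -8]
mul  -> [80]
-6   -> [80, -6]
-1   -> [80, -6, -1]
idiv -> [80, 6]

2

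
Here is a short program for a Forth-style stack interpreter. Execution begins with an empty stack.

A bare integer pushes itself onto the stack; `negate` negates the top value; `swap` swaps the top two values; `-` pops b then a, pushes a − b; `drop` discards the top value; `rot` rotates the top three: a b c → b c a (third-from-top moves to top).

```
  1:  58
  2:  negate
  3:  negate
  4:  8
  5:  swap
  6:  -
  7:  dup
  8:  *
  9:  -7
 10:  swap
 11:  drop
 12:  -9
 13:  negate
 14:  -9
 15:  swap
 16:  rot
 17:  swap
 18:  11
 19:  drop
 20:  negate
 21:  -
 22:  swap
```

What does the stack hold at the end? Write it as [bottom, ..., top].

58      58
negate  -58
negate  58
8       58 8
swap    8 58
-       -50
dup     -50 -50
*       2500
-7      2500 -7
swap    -7 2500
drop    -7
-9      -7 -9
negate  -7 9
-9      -7 9 -9
swap    -7 -9 9
rot     -9 9 -7
swap    -9 -7 9
11      -9 -7 9 11
drop    -9 -7 9
negate  -9 -7 -9
-       -9 2
swap    2 -9

[2, -9]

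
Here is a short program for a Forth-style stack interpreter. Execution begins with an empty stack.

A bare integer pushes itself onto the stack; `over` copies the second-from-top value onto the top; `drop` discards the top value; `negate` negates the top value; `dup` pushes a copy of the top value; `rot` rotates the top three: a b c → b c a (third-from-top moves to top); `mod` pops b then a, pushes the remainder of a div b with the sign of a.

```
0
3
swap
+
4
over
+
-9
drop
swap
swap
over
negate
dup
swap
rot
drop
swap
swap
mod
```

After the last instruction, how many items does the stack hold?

0      : 0
3      : 0 3
swap   : 3 0
+      : 3
4      : 3 4
over   : 3 4 3
+      : 3 7
-9     : 3 7 -9
drop   : 3 7
swap   : 7 3
swap   : 3 7
over   : 3 7 3
negate : 3 7 -3
dup    : 3 7 -3 -3
swap   : 3 7 -3 -3
rot    : 3 -3 -3 7
drop   : 3 -3 -3
swap   : 3 -3 -3
swap   : 3 -3 -3
mod    : 3 0

2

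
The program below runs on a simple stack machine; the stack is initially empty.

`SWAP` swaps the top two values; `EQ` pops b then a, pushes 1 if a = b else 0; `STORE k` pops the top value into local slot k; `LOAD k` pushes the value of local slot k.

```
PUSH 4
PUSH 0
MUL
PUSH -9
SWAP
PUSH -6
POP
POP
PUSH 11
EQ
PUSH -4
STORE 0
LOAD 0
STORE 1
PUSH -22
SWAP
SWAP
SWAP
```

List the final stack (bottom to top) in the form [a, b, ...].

[-22, 0]

PUSH 4   : 4
PUSH 0   : 4 0
MUL      : 0
PUSH -9  : 0 -9
SWAP     : -9 0
PUSH -6  : -9 0 -6
POP      : -9 0
POP      : -9
PUSH 11  : -9 11
EQ       : 0
PUSH -4  : 0 -4
STORE 0  : 0
LOAD 0   : 0 -4
STORE 1  : 0
PUSH -22 : 0 -22
SWAP     : -22 0
SWAP     : 0 -22
SWAP     : -22 0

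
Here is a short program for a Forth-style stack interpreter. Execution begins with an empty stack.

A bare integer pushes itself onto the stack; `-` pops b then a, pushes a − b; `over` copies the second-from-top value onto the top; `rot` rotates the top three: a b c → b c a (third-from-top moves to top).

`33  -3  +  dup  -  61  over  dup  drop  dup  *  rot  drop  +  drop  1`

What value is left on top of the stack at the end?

33   : 33
-3   : 33 -3
+    : 30
dup  : 30 30
-    : 0
61   : 0 61
over : 0 61 0
dup  : 0 61 0 0
drop : 0 61 0
dup  : 0 61 0 0
*    : 0 61 0
rot  : 61 0 0
drop : 61 0
+    : 61
drop : (empty)
1    : 1

1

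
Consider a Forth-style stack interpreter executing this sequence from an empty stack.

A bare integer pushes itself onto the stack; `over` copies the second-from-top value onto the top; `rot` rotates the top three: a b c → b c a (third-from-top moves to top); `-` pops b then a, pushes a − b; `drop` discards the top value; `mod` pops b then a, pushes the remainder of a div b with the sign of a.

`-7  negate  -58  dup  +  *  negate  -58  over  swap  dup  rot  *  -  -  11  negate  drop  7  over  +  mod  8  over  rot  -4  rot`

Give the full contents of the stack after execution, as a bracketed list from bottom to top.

[8, -7, -4, -7]

-7      [-7]
negate  [7]
-58     [7, -58]
dup     [7, -58, -58]
+       [7, -116]
*       [-812]
negate  [812]
-58     [812, -58]
over    [812, -58, 812]
swap    [812, 812, -58]
dup     [812, 812, -58, -58]
rot     [812, -58, -58, 812]
*       [812, -58, -47096]
-       [812, 47038]
-       [-46226]
11      [-46226, 11]
negate  [-46226, -11]
drop    [-46226]
7       [-46226, 7]
over    [-46226, 7, -46226]
+       [-46226, -46219]
mod     [-7]
8       [-7, 8]
over    [-7, 8, -7]
rot     [8, -7, -7]
-4      [8, -7, -7, -4]
rot     [8, -7, -4, -7]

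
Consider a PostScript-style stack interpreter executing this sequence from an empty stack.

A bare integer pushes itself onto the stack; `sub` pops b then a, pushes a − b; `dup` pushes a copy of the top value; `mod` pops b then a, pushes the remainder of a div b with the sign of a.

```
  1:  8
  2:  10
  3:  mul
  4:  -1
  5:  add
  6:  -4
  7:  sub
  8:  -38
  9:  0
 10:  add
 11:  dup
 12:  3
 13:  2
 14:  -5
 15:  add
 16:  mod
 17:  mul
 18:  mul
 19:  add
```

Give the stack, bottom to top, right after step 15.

[83, -38, -38, 3, -3]

8   → [8]
10  → [8, 10]
mul → [80]
-1  → [80, -1]
add → [79]
-4  → [79, -4]
sub → [83]
-38 → [83, -38]
0   → [83, -38, 0]
add → [83, -38]
dup → [83, -38, -38]
3   → [83, -38, -38, 3]
2   → [83, -38, -38, 3, 2]
-5  → [83, -38, -38, 3, 2, -5]
add → [83, -38, -38, 3, -3]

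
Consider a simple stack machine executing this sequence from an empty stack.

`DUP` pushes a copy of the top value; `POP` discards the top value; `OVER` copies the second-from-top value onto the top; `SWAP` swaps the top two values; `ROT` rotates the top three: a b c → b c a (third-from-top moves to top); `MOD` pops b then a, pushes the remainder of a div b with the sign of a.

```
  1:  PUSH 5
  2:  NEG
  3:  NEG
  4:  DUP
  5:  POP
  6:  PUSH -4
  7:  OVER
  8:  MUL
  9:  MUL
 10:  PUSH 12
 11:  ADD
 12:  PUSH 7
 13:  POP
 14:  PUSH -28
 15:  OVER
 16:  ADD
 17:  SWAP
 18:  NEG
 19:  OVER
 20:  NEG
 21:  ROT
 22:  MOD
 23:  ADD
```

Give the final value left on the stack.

88

PUSH 5   → 5
NEG      → -5
NEG      → 5
DUP      → 5 5
POP      → 5
PUSH -4  → 5 -4
OVER     → 5 -4 5
MUL      → 5 -20
MUL      → -100
PUSH 12  → -100 12
ADD      → -88
PUSH 7   → -88 7
POP      → -88
PUSH -28 → -88 -28
OVER     → -88 -28 -88
ADD      → -88 -116
SWAP     → -116 -88
NEG      → -116 88
OVER     → -116 88 -116
NEG      → -116 88 116
ROT      → 88 116 -116
MOD      → 88 0
ADD      → 88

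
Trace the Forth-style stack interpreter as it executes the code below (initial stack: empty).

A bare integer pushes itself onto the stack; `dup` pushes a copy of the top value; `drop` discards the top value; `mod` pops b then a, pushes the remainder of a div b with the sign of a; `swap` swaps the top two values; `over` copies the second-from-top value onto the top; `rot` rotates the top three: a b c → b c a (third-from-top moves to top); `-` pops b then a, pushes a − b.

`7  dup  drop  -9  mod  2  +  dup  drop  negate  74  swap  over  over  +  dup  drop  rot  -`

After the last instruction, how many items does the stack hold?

7      : [7]
dup    : [7, 7]
drop   : [7]
-9     : [7, -9]
mod    : [7]
2      : [7, 2]
+      : [9]
dup    : [9, 9]
drop   : [9]
negate : [-9]
74     : [-9, 74]
swap   : [74, -9]
over   : [74, -9, 74]
over   : [74, -9, 74, -9]
+      : [74, -9, 65]
dup    : [74, -9, 65, 65]
drop   : [74, -9, 65]
rot    : [-9, 65, 74]
-      : [-9, -9]

2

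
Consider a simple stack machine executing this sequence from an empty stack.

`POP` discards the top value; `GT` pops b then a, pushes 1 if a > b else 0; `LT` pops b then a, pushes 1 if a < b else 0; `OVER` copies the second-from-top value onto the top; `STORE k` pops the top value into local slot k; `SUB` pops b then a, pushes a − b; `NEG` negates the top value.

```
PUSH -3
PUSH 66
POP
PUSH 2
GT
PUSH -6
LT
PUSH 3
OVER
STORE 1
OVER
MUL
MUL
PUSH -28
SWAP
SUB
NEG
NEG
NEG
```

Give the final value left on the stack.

28

PUSH -3   [-3]
PUSH 66   [-3, 66]
POP       [-3]
PUSH 2    [-3, 2]
GT        [0]
PUSH -6   [0, -6]
LT        [0]
PUSH 3    [0, 3]
OVER      [0, 3, 0]
STORE 1   [0, 3]
OVER      [0, 3, 0]
MUL       [0, 0]
MUL       [0]
PUSH -28  [0, -28]
SWAP      [-28, 0]
SUB       [-28]
NEG       [28]
NEG       [-28]
NEG       [28]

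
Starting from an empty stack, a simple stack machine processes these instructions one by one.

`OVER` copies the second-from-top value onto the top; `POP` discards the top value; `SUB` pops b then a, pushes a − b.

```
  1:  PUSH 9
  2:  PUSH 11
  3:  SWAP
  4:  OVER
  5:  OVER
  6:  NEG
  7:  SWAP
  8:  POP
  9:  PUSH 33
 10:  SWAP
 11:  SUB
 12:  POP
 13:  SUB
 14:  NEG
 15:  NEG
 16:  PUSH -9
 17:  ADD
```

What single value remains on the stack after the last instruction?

-7

PUSH 9   9
PUSH 11  9 11
SWAP     11 9
OVER     11 9 11
OVER     11 9 11 9
NEG      11 9 11 -9
SWAP     11 9 -9 11
POP      11 9 -9
PUSH 33  11 9 -9 33
SWAP     11 9 33 -9
SUB      11 9 42
POP      11 9
SUB      2
NEG      -2
NEG      2
PUSH -9  2 -9
ADD      -7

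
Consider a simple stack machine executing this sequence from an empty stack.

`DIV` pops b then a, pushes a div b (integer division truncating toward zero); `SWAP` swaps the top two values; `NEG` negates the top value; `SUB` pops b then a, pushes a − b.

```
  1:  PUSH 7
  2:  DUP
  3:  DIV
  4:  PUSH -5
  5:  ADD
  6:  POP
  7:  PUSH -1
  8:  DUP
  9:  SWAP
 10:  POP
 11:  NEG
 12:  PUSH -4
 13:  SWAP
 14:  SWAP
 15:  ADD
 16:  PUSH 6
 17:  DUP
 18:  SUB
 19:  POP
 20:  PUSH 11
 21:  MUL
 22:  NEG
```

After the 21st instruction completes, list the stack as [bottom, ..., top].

[-33]

PUSH 7   [7]
DUP      [7, 7]
DIV      [1]
PUSH -5  [1, -5]
ADD      [-4]
POP      []
PUSH -1  [-1]
DUP      [-1, -1]
SWAP     [-1, -1]
POP      [-1]
NEG      [1]
PUSH -4  [1, -4]
SWAP     [-4, 1]
SWAP     [1, -4]
ADD      [-3]
PUSH 6   [-3, 6]
DUP      [-3, 6, 6]
SUB      [-3, 0]
POP      [-3]
PUSH 11  [-3, 11]
MUL      [-33]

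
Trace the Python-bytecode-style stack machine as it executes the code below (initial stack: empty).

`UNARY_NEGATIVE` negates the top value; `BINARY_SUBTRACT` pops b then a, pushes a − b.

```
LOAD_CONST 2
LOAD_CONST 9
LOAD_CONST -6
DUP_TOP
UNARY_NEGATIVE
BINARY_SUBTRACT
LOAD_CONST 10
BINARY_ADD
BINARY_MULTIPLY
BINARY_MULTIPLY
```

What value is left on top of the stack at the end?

-36

LOAD_CONST 2    → 2
LOAD_CONST 9    → 2 9
LOAD_CONST -6   → 2 9 -6
DUP_TOP         → 2 9 -6 -6
UNARY_NEGATIVE  → 2 9 -6 6
BINARY_SUBTRACT → 2 9 -12
LOAD_CONST 10   → 2 9 -12 10
BINARY_ADD      → 2 9 -2
BINARY_MULTIPLY → 2 -18
BINARY_MULTIPLY → -36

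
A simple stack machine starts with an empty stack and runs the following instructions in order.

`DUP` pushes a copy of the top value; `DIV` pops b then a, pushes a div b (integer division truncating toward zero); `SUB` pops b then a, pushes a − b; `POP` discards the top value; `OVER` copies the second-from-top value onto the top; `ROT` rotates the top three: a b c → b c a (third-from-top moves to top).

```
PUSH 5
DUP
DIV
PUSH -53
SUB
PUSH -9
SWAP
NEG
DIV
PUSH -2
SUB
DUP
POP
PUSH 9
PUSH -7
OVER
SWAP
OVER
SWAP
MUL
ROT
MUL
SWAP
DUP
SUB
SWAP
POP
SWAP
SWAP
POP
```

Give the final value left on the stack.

PUSH 5   → [5]
DUP      → [5, 5]
DIV      → [1]
PUSH -53 → [1, -53]
SUB      → [54]
PUSH -9  → [54, -9]
SWAP     → [-9, 54]
NEG      → [-9, -54]
DIV      → [0]
PUSH -2  → [0, -2]
SUB      → [2]
DUP      → [2, 2]
POP      → [2]
PUSH 9   → [2, 9]
PUSH -7  → [2, 9, -7]
OVER     → [2, 9, -7, 9]
SWAP     → [2, 9, 9, -7]
OVER     → [2, 9, 9, -7, 9]
SWAP     → [2, 9, 9, 9, -7]
MUL      → [2, 9, 9, -63]
ROT      → [2, 9, -63, 9]
MUL      → [2, 9, -567]
SWAP     → [2, -567, 9]
DUP      → [2, -567, 9, 9]
SUB      → [2, -567, 0]
SWAP     → [2, 0, -567]
POP      → [2, 0]
SWAP     → [0, 2]
SWAP     → [2, 0]
POP      → [2]

2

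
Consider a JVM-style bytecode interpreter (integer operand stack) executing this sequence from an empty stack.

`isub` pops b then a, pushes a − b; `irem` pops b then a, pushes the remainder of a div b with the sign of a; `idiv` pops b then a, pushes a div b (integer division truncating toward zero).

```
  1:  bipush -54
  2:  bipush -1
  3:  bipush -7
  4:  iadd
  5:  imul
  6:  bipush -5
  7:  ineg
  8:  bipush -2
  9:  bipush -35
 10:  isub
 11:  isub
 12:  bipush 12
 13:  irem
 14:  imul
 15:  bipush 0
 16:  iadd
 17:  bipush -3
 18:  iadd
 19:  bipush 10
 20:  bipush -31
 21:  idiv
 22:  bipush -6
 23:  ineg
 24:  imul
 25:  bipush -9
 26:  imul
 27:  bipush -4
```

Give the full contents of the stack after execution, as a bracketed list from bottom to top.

bipush -54 → -54
bipush -1  → -54 -1
bipush -7  → -54 -1 -7
iadd       → -54 -8
imul       → 432
bipush -5  → 432 -5
ineg       → 432 5
bipush -2  → 432 5 -2
bipush -35 → 432 5 -2 -35
isub       → 432 5 33
isub       → 432 -28
bipush 12  → 432 -28 12
irem       → 432 -4
imul       → -1728
bipush 0   → -1728 0
iadd       → -1728
bipush -3  → -1728 -3
iadd       → -1731
bipush 10  → -1731 10
bipush -31 → -1731 10 -31
idiv       → -1731 0
bipush -6  → -1731 0 -6
ineg       → -1731 0 6
imul       → -1731 0
bipush -9  → -1731 0 -9
imul       → -1731 0
bipush -4  → -1731 0 -4

[-1731, 0, -4]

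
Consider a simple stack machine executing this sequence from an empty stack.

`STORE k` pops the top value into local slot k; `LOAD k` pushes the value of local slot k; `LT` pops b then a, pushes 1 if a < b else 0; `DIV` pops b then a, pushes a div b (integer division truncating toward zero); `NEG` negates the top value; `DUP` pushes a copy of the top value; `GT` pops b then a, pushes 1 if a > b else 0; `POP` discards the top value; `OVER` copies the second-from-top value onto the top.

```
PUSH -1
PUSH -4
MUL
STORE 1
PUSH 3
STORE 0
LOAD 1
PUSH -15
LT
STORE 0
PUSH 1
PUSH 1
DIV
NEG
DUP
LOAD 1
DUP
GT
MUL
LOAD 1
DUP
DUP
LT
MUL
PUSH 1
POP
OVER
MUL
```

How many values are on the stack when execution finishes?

3

PUSH -1  -> -1
PUSH -4  -> -1 -4
MUL      -> 4
STORE 1  -> (empty)
PUSH 3   -> 3
STORE 0  -> (empty)
LOAD 1   -> 4
PUSH -15 -> 4 -15
LT       -> 0
STORE 0  -> (empty)
PUSH 1   -> 1
PUSH 1   -> 1 1
DIV      -> 1
NEG      -> -1
DUP      -> -1 -1
LOAD 1   -> -1 -1 4
DUP      -> -1 -1 4 4
GT       -> -1 -1 0
MUL      -> -1 0
LOAD 1   -> -1 0 4
DUP      -> -1 0 4 4
DUP      -> -1 0 4 4 4
LT       -> -1 0 4 0
MUL      -> -1 0 0
PUSH 1   -> -1 0 0 1
POP      -> -1 0 0
OVER     -> -1 0 0 0
MUL      -> -1 0 0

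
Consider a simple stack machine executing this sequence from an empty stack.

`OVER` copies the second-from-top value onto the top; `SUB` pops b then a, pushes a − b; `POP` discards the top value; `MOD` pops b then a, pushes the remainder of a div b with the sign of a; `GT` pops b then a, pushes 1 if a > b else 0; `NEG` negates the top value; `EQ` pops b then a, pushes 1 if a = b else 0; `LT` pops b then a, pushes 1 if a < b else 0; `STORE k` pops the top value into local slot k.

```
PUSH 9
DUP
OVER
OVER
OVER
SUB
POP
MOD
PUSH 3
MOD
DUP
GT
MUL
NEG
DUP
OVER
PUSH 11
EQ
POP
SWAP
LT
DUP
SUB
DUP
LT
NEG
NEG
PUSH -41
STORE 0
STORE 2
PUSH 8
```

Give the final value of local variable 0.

PUSH 9   → 9
DUP      → 9 9
OVER     → 9 9 9
OVER     → 9 9 9 9
OVER     → 9 9 9 9 9
SUB      → 9 9 9 0
POP      → 9 9 9
MOD      → 9 0
PUSH 3   → 9 0 3
MOD      → 9 0
DUP      → 9 0 0
GT       → 9 0
MUL      → 0
NEG      → 0
DUP      → 0 0
OVER     → 0 0 0
PUSH 11  → 0 0 0 11
EQ       → 0 0 0
POP      → 0 0
SWAP     → 0 0
LT       → 0
DUP      → 0 0
SUB      → 0
DUP      → 0 0
LT       → 0
NEG      → 0
NEG      → 0
PUSH -41 → 0 -41
STORE 0  → 0
STORE 2  → (empty)
PUSH 8   → 8

-41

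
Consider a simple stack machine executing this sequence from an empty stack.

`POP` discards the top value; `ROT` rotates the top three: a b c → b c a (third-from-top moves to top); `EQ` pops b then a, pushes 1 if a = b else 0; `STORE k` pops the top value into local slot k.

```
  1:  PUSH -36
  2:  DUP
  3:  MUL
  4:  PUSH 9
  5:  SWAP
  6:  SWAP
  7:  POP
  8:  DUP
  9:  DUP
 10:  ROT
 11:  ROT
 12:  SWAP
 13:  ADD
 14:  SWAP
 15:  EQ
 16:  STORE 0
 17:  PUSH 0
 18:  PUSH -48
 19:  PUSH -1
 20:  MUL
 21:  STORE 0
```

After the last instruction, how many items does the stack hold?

PUSH -36 : -36
DUP      : -36 -36
MUL      : 1296
PUSH 9   : 1296 9
SWAP     : 9 1296
SWAP     : 1296 9
POP      : 1296
DUP      : 1296 1296
DUP      : 1296 1296 1296
ROT      : 1296 1296 1296
ROT      : 1296 1296 1296
SWAP     : 1296 1296 1296
ADD      : 1296 2592
SWAP     : 2592 1296
EQ       : 0
STORE 0  : (empty)
PUSH 0   : 0
PUSH -48 : 0 -48
PUSH -1  : 0 -48 -1
MUL      : 0 48
STORE 0  : 0

1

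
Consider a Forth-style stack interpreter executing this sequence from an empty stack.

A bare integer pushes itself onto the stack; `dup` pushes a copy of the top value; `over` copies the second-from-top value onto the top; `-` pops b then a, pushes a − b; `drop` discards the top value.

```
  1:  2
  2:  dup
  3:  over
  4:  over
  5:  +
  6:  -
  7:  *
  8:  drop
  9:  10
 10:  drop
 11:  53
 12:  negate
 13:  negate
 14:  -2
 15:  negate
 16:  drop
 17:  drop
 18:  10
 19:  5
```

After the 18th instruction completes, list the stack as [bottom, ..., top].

[10]

2       2
dup     2 2
over    2 2 2
over    2 2 2 2
+       2 2 4
-       2 -2
*       -4
drop    (empty)
10      10
drop    (empty)
53      53
negate  -53
negate  53
-2      53 -2
negate  53 2
drop    53
drop    (empty)
10      10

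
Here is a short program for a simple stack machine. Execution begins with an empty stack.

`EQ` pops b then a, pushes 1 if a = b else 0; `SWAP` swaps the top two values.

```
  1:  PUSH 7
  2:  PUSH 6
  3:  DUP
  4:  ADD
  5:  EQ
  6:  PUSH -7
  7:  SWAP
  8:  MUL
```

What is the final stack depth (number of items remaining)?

1

PUSH 7   7
PUSH 6   7 6
DUP      7 6 6
ADD      7 12
EQ       0
PUSH -7  0 -7
SWAP     -7 0
MUL      0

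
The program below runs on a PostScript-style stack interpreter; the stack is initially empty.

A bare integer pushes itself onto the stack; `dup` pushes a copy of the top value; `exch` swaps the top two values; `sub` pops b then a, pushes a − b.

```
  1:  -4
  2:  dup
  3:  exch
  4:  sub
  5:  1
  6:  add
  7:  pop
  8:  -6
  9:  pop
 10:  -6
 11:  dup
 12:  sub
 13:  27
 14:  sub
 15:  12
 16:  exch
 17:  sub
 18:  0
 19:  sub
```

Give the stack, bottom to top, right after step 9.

[]

-4   -> -4
dup  -> -4 -4
exch -> -4 -4
sub  -> 0
1    -> 0 1
add  -> 1
pop  -> (empty)
-6   -> -6
pop  -> (empty)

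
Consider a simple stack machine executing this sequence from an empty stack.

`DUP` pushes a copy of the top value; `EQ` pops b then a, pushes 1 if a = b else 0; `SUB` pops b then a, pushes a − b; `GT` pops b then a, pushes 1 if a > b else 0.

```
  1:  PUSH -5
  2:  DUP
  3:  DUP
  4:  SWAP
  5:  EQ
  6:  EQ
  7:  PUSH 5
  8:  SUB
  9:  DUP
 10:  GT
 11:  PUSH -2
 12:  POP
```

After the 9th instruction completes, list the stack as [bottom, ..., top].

[-5, -5]

PUSH -5 -> [-5]
DUP     -> [-5, -5]
DUP     -> [-5, -5, -5]
SWAP    -> [-5, -5, -5]
EQ      -> [-5, 1]
EQ      -> [0]
PUSH 5  -> [0, 5]
SUB     -> [-5]
DUP     -> [-5, -5]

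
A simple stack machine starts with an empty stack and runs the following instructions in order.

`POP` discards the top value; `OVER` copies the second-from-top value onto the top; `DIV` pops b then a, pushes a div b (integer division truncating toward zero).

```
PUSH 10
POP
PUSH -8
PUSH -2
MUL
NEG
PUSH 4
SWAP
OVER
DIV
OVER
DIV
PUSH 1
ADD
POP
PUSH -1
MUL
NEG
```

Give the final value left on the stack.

PUSH 10 -> 10
POP     -> (empty)
PUSH -8 -> -8
PUSH -2 -> -8 -2
MUL     -> 16
NEG     -> -16
PUSH 4  -> -16 4
SWAP    -> 4 -16
OVER    -> 4 -16 4
DIV     -> 4 -4
OVER    -> 4 -4 4
DIV     -> 4 -1
PUSH 1  -> 4 -1 1
ADD     -> 4 0
POP     -> 4
PUSH -1 -> 4 -1
MUL     -> -4
NEG     -> 4

4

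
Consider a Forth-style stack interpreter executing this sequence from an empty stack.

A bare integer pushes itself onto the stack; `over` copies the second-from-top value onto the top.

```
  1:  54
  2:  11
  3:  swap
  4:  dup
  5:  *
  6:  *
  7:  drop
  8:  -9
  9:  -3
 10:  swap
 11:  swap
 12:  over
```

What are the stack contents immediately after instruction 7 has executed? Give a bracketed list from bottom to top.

54   → [54]
11   → [54, 11]
swap → [11, 54]
dup  → [11, 54, 54]
*    → [11, 2916]
*    → [32076]
drop → []

[]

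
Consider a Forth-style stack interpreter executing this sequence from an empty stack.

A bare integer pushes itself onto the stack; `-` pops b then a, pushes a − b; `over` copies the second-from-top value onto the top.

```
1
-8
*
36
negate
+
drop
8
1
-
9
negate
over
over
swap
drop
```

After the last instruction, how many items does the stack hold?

3

1      -> 1
-8     -> 1 -8
*      -> -8
36     -> -8 36
negate -> -8 -36
+      -> -44
drop   -> (empty)
8      -> 8
1      -> 8 1
-      -> 7
9      -> 7 9
negate -> 7 -9
over   -> 7 -9 7
over   -> 7 -9 7 -9
swap   -> 7 -9 -9 7
drop   -> 7 -9 -9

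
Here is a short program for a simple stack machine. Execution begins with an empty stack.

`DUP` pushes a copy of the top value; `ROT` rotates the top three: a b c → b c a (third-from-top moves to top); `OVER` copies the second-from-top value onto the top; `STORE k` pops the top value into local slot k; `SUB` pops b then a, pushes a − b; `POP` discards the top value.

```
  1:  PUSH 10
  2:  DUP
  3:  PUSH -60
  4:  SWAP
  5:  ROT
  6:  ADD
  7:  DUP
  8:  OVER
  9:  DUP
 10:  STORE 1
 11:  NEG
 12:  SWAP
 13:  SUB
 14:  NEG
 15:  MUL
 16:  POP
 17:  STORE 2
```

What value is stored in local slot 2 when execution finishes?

PUSH 10   10
DUP       10 10
PUSH -60  10 10 -60
SWAP      10 -60 10
ROT       -60 10 10
ADD       -60 20
DUP       -60 20 20
OVER      -60 20 20 20
DUP       -60 20 20 20 20
STORE 1   -60 20 20 20
NEG       -60 20 20 -20
SWAP      -60 20 -20 20
SUB       -60 20 -40
NEG       -60 20 40
MUL       -60 800
POP       -60
STORE 2   (empty)

-60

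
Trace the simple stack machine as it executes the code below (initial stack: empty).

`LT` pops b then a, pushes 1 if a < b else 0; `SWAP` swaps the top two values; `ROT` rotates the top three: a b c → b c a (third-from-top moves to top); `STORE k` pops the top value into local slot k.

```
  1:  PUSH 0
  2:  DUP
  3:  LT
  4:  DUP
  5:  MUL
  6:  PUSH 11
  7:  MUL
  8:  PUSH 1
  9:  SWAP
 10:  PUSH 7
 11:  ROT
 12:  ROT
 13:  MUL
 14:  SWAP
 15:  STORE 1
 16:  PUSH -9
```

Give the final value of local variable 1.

PUSH 0  : [0]
DUP     : [0, 0]
LT      : [0]
DUP     : [0, 0]
MUL     : [0]
PUSH 11 : [0, 11]
MUL     : [0]
PUSH 1  : [0, 1]
SWAP    : [1, 0]
PUSH 7  : [1, 0, 7]
ROT     : [0, 7, 1]
ROT     : [7, 1, 0]
MUL     : [7, 0]
SWAP    : [0, 7]
STORE 1 : [0]
PUSH -9 : [0, -9]

7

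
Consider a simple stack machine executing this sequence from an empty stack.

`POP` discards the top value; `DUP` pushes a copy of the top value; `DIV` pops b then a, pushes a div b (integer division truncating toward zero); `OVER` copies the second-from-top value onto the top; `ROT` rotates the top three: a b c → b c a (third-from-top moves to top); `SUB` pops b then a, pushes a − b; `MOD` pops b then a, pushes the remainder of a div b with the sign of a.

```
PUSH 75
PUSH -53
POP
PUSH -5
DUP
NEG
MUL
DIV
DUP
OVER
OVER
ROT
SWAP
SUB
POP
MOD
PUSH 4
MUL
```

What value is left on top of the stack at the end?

0

PUSH 75   [75]
PUSH -53  [75, -53]
POP       [75]
PUSH -5   [75, -5]
DUP       [75, -5, -5]
NEG       [75, -5, 5]
MUL       [75, -25]
DIV       [-3]
DUP       [-3, -3]
OVER      [-3, -3, -3]
OVER      [-3, -3, -3, -3]
ROT       [-3, -3, -3, -3]
SWAP      [-3, -3, -3, -3]
SUB       [-3, -3, 0]
POP       [-3, -3]
MOD       [0]
PUSH 4    [0, 4]
MUL       [0]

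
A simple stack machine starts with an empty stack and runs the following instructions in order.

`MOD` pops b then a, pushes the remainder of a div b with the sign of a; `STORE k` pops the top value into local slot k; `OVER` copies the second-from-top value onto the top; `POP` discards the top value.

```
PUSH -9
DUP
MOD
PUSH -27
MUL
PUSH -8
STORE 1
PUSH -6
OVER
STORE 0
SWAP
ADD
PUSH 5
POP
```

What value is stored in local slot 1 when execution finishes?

PUSH -9  → -9
DUP      → -9 -9
MOD      → 0
PUSH -27 → 0 -27
MUL      → 0
PUSH -8  → 0 -8
STORE 1  → 0
PUSH -6  → 0 -6
OVER     → 0 -6 0
STORE 0  → 0 -6
SWAP     → -6 0
ADD      → -6
PUSH 5   → -6 5
POP      → -6

-8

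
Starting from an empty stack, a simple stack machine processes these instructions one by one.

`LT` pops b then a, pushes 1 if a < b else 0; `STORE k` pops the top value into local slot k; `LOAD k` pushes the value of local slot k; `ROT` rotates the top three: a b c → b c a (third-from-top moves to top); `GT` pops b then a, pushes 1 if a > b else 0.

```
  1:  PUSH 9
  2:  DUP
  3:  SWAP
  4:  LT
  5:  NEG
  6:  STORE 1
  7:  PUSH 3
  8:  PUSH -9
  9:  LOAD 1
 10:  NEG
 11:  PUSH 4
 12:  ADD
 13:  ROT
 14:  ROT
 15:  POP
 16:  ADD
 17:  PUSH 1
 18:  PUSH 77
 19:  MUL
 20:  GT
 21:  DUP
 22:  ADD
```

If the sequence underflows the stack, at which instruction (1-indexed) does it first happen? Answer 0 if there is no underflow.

PUSH 9  → 9
DUP     → 9 9
SWAP    → 9 9
LT      → 0
NEG     → 0
STORE 1 → (empty)
PUSH 3  → 3
PUSH -9 → 3 -9
LOAD 1  → 3 -9 0
NEG     → 3 -9 0
PUSH 4  → 3 -9 0 4
ADD     → 3 -9 4
ROT     → -9 4 3
ROT     → 4 3 -9
POP     → 4 3
ADD     → 7
PUSH 1  → 7 1
PUSH 77 → 7 1 77
MUL     → 7 77
GT      → 0
DUP     → 0 0
ADD     → 0

0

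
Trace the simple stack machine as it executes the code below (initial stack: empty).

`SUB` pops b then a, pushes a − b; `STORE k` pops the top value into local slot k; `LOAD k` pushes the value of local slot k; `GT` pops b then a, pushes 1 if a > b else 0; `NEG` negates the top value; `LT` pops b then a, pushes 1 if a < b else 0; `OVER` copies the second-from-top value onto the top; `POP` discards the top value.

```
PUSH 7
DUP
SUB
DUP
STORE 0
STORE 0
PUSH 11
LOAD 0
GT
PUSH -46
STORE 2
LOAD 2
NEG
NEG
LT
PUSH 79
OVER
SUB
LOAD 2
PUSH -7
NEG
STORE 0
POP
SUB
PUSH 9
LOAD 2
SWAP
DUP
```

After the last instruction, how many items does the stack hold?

PUSH 7    [7]
DUP       [7, 7]
SUB       [0]
DUP       [0, 0]
STORE 0   [0]
STORE 0   []
PUSH 11   [11]
LOAD 0    [11, 0]
GT        [1]
PUSH -46  [1, -46]
STORE 2   [1]
LOAD 2    [1, -46]
NEG       [1, 46]
NEG       [1, -46]
LT        [0]
PUSH 79   [0, 79]
OVER      [0, 79, 0]
SUB       [0, 79]
LOAD 2    [0, 79, -46]
PUSH -7   [0, 79, -46, -7]
NEG       [0, 79, -46, 7]
STORE 0   [0, 79, -46]
POP       [0, 79]
SUB       [-79]
PUSH 9    [-79, 9]
LOAD 2    [-79, 9, -46]
SWAP      [-79, -46, 9]
DUP       [-79, -46, 9, 9]

4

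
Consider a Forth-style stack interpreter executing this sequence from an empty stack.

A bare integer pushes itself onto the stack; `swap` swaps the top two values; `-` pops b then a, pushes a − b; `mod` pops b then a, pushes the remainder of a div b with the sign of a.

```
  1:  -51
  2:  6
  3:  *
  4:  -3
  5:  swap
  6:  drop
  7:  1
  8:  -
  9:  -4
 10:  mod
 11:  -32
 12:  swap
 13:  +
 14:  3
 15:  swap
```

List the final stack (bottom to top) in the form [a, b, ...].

[3, -32]

-51  -> [-51]
6    -> [-51, 6]
*    -> [-306]
-3   -> [-306, -3]
swap -> [-3, -306]
drop -> [-3]
1    -> [-3, 1]
-    -> [-4]
-4   -> [-4, -4]
mod  -> [0]
-32  -> [0, -32]
swap -> [-32, 0]
+    -> [-32]
3    -> [-32, 3]
swap -> [3, -32]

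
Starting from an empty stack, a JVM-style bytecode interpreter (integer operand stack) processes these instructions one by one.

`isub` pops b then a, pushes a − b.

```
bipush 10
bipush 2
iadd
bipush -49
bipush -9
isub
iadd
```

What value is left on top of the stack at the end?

bipush 10   10
bipush 2    10 2
iadd        12
bipush -49  12 -49
bipush -9   12 -49 -9
isub        12 -40
iadd        -28

-28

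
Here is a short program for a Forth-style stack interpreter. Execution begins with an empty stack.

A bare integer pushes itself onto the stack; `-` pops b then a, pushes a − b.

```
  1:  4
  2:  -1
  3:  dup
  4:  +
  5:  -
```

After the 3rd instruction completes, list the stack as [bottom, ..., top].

4   -> 4
-1  -> 4 -1
dup -> 4 -1 -1

[4, -1, -1]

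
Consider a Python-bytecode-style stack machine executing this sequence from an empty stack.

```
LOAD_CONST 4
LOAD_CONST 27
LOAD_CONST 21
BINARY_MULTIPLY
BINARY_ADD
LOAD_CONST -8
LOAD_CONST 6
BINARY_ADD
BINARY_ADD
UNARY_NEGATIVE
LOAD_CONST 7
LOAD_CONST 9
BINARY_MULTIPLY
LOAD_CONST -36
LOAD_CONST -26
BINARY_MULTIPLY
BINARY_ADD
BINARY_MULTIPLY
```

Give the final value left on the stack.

LOAD_CONST 4     [4]
LOAD_CONST 27    [4, 27]
LOAD_CONST 21    [4, 27, 21]
BINARY_MULTIPLY  [4, 567]
BINARY_ADD       [571]
LOAD_CONST -8    [571, -8]
LOAD_CONST 6     [571, -8, 6]
BINARY_ADD       [571, -2]
BINARY_ADD       [569]
UNARY_NEGATIVE   [-569]
LOAD_CONST 7     [-569, 7]
LOAD_CONST 9     [-569, 7, 9]
BINARY_MULTIPLY  [-569, 63]
LOAD_CONST -36   [-569, 63, -36]
LOAD_CONST -26   [-569, 63, -36, -26]
BINARY_MULTIPLY  [-569, 63, 936]
BINARY_ADD       [-569, 999]
BINARY_MULTIPLY  [-568431]

-568431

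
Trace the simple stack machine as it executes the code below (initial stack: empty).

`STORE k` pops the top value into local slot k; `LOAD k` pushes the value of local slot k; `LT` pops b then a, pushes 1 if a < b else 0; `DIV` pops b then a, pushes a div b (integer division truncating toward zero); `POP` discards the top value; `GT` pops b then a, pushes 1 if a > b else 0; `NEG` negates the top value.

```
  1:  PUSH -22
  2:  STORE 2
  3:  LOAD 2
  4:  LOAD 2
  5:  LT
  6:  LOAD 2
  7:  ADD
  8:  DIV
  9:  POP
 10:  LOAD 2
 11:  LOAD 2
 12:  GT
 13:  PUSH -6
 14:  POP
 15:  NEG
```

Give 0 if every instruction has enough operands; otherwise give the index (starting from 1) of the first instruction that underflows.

8

PUSH -22 → -22
STORE 2  → (empty)
LOAD 2   → -22
LOAD 2   → -22 -22
LT       → 0
LOAD 2   → 0 -22
ADD      → -22
DIV  — needs 2 operands, stack has 1 → underflow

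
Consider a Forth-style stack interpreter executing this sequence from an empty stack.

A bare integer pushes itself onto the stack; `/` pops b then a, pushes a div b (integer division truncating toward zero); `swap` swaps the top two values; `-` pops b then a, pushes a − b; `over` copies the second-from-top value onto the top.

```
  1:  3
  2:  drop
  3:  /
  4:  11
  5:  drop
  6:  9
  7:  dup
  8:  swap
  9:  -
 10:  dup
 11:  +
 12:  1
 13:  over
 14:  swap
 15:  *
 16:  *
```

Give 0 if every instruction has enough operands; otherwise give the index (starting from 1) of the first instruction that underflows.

3

3    : [3]
drop : []
/  — needs 2 operands, stack has 0 → underflow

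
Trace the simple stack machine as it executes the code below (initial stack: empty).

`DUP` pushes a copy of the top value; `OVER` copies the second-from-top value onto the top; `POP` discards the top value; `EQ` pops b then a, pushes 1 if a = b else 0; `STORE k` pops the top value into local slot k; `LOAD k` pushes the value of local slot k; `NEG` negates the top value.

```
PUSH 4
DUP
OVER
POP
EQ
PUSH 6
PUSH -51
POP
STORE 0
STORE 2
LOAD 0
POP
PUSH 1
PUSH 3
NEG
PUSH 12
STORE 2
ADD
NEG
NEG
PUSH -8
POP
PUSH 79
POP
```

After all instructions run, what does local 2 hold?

PUSH 4    4
DUP       4 4
OVER      4 4 4
POP       4 4
EQ        1
PUSH 6    1 6
PUSH -51  1 6 -51
POP       1 6
STORE 0   1
STORE 2   (empty)
LOAD 0    6
POP       (empty)
PUSH 1    1
PUSH 3    1 3
NEG       1 -3
PUSH 12   1 -3 12
STORE 2   1 -3
ADD       -2
NEG       2
NEG       -2
PUSH -8   -2 -8
POP       -2
PUSH 79   -2 79
POP       -2

12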